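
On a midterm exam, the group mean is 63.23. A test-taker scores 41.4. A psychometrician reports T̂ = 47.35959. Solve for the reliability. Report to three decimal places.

0.727

T̂ = ρX + (1 − ρ)μ  ⇒  T̂ − μ = ρ(X − μ)
ρ = (T̂ − μ)/(X − μ) = (47.35959 − 63.23) / (41.4 − 63.23) = -15.87041 / -21.83 = 0.72700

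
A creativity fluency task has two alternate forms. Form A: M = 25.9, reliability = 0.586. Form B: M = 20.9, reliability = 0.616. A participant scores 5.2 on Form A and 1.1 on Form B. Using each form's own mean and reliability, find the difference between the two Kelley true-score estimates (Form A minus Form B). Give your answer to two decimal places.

T̂_A = 0.586(5.2) + 0.414(25.9) = 13.7698
T̂_B = 0.616(1.1) + 0.384(20.9) = 8.7032
T̂_A − T̂_B = 5.0666

5.07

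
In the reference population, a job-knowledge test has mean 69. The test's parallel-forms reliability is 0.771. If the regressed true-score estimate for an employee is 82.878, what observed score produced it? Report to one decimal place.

87.0

T̂ = ρX + (1 − ρ)μ  ⇒  X = (T̂ − (1 − ρ)μ) / ρ
X = (82.878 − 0.229 × 69) / 0.771 = (82.878 − 15.801) / 0.771 = 67.077 / 0.771 = 87.000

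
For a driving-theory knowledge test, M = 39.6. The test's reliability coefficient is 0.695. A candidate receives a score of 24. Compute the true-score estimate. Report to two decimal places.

28.76

T̂ = 0.695(24) + 0.305(39.6) = 16.680 + 12.0780 = 28.758 → 28.76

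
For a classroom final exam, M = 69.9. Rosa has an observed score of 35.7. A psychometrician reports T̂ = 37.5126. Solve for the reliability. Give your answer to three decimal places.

T̂ = ρX + (1 − ρ)μ  ⇒  T̂ − μ = ρ(X − μ)
ρ = (T̂ − μ)/(X − μ) = (37.5126 − 69.9) / (35.7 − 69.9) = -32.3874 / -34.2 = 0.94700

0.947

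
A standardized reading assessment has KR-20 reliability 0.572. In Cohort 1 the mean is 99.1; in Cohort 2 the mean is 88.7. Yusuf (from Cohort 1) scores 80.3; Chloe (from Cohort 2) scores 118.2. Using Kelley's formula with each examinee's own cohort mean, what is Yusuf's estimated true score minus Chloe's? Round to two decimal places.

-17.23

T̂_Yusuf = 0.572(80.3) + 0.428(99.1) = 88.3464
T̂_Chloe = 0.572(118.2) + 0.428(88.7) = 105.5740
Difference = 88.3464 − 105.5740 = -17.2276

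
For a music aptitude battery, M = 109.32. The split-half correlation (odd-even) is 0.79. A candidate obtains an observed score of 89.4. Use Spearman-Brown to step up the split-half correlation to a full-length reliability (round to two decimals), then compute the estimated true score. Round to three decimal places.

Spearman-Brown: ρ = 2r/(1 + r) = 2(0.79)/(1 + 0.79) = 1.580/1.79 = 0.8827 → 0.88
T̂ = ρX + (1 − ρ)μ
  = 0.88 × 89.4 + 0.12 × 109.32
  = 78.672 + 13.1184
  = 91.7904
  ≈ 91.790

91.790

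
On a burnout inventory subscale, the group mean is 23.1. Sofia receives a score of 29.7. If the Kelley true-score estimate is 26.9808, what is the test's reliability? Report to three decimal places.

0.588

T̂ = ρX + (1 − ρ)μ  ⇒  T̂ − μ = ρ(X − μ)
ρ = (T̂ − μ)/(X − μ) = (26.9808 − 23.1) / (29.7 − 23.1) = 3.8808 / 6.6 = 0.58800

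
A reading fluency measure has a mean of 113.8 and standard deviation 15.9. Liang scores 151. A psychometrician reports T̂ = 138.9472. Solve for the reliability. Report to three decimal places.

T̂ = ρX + (1 − ρ)μ  ⇒  T̂ − μ = ρ(X − μ)
ρ = (T̂ − μ)/(X − μ) = (138.9472 − 113.8) / (151 − 113.8) = 25.1472 / 37.2 = 0.67600

0.676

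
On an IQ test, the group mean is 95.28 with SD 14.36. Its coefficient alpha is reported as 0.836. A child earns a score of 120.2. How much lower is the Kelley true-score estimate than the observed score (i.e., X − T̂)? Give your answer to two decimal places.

4.09

T̂ = ρX + (1 − ρ)μ
  = 0.836 × 120.2 + 0.164 × 95.28
  = 100.4872 + 15.62592
  = 116.1131
  ≈ 116.113
X − T̂ = 120.2 − 116.113 = 4.087 → 4.09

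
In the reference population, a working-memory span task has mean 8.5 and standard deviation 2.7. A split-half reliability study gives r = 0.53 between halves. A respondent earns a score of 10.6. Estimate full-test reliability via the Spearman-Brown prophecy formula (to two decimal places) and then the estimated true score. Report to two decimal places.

9.95

Spearman-Brown: ρ = 2r/(1 + r) = 2(0.53)/(1 + 0.53) = 1.060/1.53 = 0.6928 → 0.69
T̂ = ρX + (1 − ρ)μ
  = 0.69 × 10.6 + 0.31 × 8.5
  = 7.314 + 2.635
  = 9.949
  ≈ 9.95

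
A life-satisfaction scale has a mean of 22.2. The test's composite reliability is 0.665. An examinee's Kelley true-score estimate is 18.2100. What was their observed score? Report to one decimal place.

16.2

T̂ = ρX + (1 − ρ)μ  ⇒  X = (T̂ − (1 − ρ)μ) / ρ
X = (18.2100 − 0.335 × 22.2) / 0.665 = (18.2100 − 7.4370) / 0.665 = 10.7730 / 0.665 = 16.200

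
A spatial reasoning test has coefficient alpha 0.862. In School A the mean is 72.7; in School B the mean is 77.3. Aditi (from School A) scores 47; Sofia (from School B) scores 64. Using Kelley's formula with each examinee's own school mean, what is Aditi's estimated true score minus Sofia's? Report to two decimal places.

T̂_Aditi = 0.862(47) + 0.138(72.7) = 50.5466
T̂_Sofia = 0.862(64) + 0.138(77.3) = 65.8354
Difference = 50.5466 − 65.8354 = -15.2888

-15.29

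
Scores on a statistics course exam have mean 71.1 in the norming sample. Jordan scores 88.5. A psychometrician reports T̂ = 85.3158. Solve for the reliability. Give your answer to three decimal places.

0.817

T̂ = ρX + (1 − ρ)μ  ⇒  T̂ − μ = ρ(X − μ)
ρ = (T̂ − μ)/(X − μ) = (85.3158 − 71.1) / (88.5 − 71.1) = 14.2158 / 17.4 = 0.81700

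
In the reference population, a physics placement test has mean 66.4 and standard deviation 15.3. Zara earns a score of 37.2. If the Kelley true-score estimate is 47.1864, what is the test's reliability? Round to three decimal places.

T̂ = ρX + (1 − ρ)μ  ⇒  T̂ − μ = ρ(X − μ)
ρ = (T̂ − μ)/(X − μ) = (47.1864 − 66.4) / (37.2 − 66.4) = -19.2136 / -29.2 = 0.65800

0.658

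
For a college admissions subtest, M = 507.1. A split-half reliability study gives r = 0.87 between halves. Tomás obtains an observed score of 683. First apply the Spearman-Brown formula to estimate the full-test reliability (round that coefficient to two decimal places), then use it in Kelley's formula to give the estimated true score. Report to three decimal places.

Spearman-Brown: ρ = 2r/(1 + r) = 2(0.87)/(1 + 0.87) = 1.740/1.87 = 0.9305 → 0.93
T̂ = 0.93(683) + 0.07(507.1) = 635.19 + 35.497 = 670.6870 → 670.687

670.687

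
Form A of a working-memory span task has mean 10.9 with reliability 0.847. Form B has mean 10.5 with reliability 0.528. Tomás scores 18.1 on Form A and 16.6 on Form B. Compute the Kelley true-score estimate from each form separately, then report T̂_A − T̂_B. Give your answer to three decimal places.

3.278

T̂_A = 0.847(18.1) + 0.153(10.9) = 16.99840
T̂_B = 0.528(16.6) + 0.472(10.5) = 13.72080
T̂_A − T̂_B = 3.27760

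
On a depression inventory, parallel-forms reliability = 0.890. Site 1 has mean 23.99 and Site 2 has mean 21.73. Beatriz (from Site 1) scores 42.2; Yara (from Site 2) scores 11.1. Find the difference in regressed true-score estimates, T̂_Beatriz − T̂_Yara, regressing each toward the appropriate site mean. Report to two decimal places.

T̂_Beatriz = 0.890(42.2) + 0.110(23.99) = 40.1969
T̂_Yara = 0.890(11.1) + 0.110(21.73) = 12.2693
Difference = 40.1969 − 12.2693 = 27.9276

27.93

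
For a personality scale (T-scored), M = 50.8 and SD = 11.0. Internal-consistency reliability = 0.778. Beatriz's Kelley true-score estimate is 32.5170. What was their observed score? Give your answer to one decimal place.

27.3

T̂ = ρX + (1 − ρ)μ  ⇒  X = (T̂ − (1 − ρ)μ) / ρ
X = (32.5170 − 0.222 × 50.8) / 0.778 = (32.5170 − 11.2776) / 0.778 = 21.2394 / 0.778 = 27.300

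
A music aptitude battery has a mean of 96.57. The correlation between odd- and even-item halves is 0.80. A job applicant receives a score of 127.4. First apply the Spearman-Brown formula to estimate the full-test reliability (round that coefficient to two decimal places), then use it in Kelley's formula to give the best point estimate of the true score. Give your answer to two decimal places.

124.01

Spearman-Brown: ρ = 2r/(1 + r) = 2(0.80)/(1 + 0.80) = 1.600/1.80 = 0.8889 → 0.89
T̂ = 0.89(127.4) + 0.11(96.57) = 113.386 + 10.6227 = 124.009 → 124.01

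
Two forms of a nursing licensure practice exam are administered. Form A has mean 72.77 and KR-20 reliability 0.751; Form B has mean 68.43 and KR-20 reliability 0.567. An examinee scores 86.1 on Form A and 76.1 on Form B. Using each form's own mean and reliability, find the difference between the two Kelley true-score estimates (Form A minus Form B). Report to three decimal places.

10.002

T̂_A = 0.751(86.1) + 0.249(72.77) = 82.78083
T̂_B = 0.567(76.1) + 0.433(68.43) = 72.77889
T̂_A − T̂_B = 10.00194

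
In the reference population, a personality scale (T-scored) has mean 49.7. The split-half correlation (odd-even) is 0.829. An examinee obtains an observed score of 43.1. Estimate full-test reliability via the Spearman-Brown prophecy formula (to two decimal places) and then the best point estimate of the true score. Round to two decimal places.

43.69

Spearman-Brown: ρ = 2r/(1 + r) = 2(0.829)/(1 + 0.829) = 1.6580/1.829 = 0.9065 → 0.91
T̂ = 0.91(43.1) + 0.09(49.7) = 39.221 + 4.473 = 43.694 → 43.69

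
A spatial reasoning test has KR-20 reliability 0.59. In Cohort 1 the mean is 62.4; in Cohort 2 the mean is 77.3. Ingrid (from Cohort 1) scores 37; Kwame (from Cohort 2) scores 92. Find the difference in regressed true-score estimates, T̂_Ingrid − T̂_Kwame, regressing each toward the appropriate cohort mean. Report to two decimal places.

-38.56

T̂_Ingrid = 0.59(37) + 0.41(62.4) = 47.4140
T̂_Kwame = 0.59(92) + 0.41(77.3) = 85.9730
Difference = 47.4140 − 85.9730 = -38.5590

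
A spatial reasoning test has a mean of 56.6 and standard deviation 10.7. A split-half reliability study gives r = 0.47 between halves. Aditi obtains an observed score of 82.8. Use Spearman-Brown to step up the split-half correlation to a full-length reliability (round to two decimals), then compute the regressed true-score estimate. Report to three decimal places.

73.368

Spearman-Brown: ρ = 2r/(1 + r) = 2(0.47)/(1 + 0.47) = 0.940/1.47 = 0.6395 → 0.64
T̂ = ρX + (1 − ρ)μ
  = 0.64 × 82.8 + 0.36 × 56.6
  = 52.992 + 20.376
  = 73.3680
  ≈ 73.368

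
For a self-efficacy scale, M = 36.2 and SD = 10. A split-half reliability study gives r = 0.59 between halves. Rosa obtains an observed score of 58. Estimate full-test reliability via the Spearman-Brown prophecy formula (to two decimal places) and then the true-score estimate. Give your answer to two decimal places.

52.33

Spearman-Brown: ρ = 2r/(1 + r) = 2(0.59)/(1 + 0.59) = 1.180/1.59 = 0.7421 → 0.74
T̂ = 0.74(58) + 0.26(36.2) = 42.92 + 9.412 = 52.332 → 52.33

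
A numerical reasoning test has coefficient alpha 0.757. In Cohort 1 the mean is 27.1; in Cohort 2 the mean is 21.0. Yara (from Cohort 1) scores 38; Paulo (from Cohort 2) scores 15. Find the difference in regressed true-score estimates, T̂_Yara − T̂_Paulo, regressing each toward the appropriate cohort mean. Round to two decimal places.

T̂_Yara = 0.757(38) + 0.243(27.1) = 35.3513
T̂_Paulo = 0.757(15) + 0.243(21.0) = 16.4580
Difference = 35.3513 − 16.4580 = 18.8933

18.89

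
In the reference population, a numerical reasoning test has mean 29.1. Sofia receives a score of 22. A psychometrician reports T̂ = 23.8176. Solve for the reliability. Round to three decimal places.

0.744

T̂ = ρX + (1 − ρ)μ  ⇒  T̂ − μ = ρ(X − μ)
ρ = (T̂ − μ)/(X − μ) = (23.8176 − 29.1) / (22 − 29.1) = -5.2824 / -7.1 = 0.74400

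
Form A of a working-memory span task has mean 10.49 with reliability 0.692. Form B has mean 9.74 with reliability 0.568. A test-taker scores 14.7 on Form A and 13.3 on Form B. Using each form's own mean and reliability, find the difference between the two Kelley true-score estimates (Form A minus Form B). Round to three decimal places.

1.641

T̂_A = 0.692(14.7) + 0.308(10.49) = 13.40332
T̂_B = 0.568(13.3) + 0.432(9.74) = 11.76208
T̂_A − T̂_B = 1.64124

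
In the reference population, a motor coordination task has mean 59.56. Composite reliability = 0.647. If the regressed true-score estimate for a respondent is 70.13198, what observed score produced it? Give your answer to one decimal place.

75.9

T̂ = ρX + (1 − ρ)μ  ⇒  X = (T̂ − (1 − ρ)μ) / ρ
X = (70.13198 − 0.353 × 59.56) / 0.647 = (70.13198 − 21.02468) / 0.647 = 49.10730 / 0.647 = 75.900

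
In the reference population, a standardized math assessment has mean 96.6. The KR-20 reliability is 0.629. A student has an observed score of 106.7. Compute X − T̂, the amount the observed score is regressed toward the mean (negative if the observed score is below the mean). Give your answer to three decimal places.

T̂ = ρX + (1 − ρ)μ
  = 0.629 × 106.7 + 0.371 × 96.6
  = 67.1143 + 35.8386
  = 102.95290
  ≈ 102.9529
X − T̂ = 106.7 − 102.9529 = 3.7471 → 3.747

3.747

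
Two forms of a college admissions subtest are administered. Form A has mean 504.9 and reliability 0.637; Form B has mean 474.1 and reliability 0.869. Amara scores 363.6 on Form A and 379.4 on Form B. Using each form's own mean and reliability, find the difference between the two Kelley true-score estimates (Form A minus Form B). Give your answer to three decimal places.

23.086

T̂_A = 0.637(363.6) + 0.363(504.9) = 414.89190
T̂_B = 0.869(379.4) + 0.131(474.1) = 391.80570
T̂_A − T̂_B = 23.08620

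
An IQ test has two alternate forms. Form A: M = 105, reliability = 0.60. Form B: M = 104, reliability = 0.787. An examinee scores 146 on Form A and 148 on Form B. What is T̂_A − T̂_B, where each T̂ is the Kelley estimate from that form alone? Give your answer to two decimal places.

T̂_A = 0.60(146) + 0.40(105) = 129.6000
T̂_B = 0.787(148) + 0.213(104) = 138.6280
T̂_A − T̂_B = -9.0280

-9.03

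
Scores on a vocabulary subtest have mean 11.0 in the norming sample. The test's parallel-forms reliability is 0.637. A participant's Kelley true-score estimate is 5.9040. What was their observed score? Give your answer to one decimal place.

T̂ = ρX + (1 − ρ)μ  ⇒  X = (T̂ − (1 − ρ)μ) / ρ
X = (5.9040 − 0.363 × 11.0) / 0.637 = (5.9040 − 3.9930) / 0.637 = 1.9110 / 0.637 = 3.000

3.0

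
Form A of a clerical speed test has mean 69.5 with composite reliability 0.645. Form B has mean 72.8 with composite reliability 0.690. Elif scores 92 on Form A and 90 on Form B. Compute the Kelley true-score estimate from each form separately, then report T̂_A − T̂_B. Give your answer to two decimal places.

-0.66

T̂_A = 0.645(92) + 0.355(69.5) = 84.0125
T̂_B = 0.690(90) + 0.310(72.8) = 84.6680
T̂_A − T̂_B = -0.6555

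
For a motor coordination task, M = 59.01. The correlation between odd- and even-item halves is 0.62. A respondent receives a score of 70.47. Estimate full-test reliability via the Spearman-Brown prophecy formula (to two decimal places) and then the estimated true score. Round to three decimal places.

67.834

Spearman-Brown: ρ = 2r/(1 + r) = 2(0.62)/(1 + 0.62) = 1.240/1.62 = 0.7654 → 0.77
T̂ = 0.77(70.47) + 0.23(59.01) = 54.2619 + 13.5723 = 67.8342 → 67.834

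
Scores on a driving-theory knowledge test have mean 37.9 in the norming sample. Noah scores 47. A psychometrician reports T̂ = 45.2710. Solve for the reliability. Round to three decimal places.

T̂ = ρX + (1 − ρ)μ  ⇒  T̂ − μ = ρ(X − μ)
ρ = (T̂ − μ)/(X − μ) = (45.2710 − 37.9) / (47 − 37.9) = 7.3710 / 9.1 = 0.81000

0.810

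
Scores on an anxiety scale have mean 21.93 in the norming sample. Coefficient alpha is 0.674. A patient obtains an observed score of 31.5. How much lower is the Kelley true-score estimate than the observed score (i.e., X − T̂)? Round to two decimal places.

T̂ = 0.674(31.5) + 0.326(21.93) = 21.2310 + 7.14918 = 28.3802 → 28.380
X − T̂ = 31.5 − 28.380 = 3.120 → 3.12

3.12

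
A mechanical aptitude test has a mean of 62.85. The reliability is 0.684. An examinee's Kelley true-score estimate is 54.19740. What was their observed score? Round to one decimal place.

T̂ = ρX + (1 − ρ)μ  ⇒  X = (T̂ − (1 − ρ)μ) / ρ
X = (54.19740 − 0.316 × 62.85) / 0.684 = (54.19740 − 19.86060) / 0.684 = 34.33680 / 0.684 = 50.200

50.2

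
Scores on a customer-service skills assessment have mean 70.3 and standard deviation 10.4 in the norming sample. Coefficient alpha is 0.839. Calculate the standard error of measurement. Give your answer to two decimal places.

SEM = SD · √(1 − ρ) = 10.4 × √0.161 = 10.4 × 0.4012 = 4.173

4.17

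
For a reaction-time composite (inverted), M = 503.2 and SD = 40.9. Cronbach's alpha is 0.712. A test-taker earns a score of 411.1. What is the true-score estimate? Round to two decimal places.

437.62

Regress the observed score toward the mean by the unreliability: T̂ = 0.712·411.1 + 0.288·503.2 = 292.7032 + 144.9216 = 437.625.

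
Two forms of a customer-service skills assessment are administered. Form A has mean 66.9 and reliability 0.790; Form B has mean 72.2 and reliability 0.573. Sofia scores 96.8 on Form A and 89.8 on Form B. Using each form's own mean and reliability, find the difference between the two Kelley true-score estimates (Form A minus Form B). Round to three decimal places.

T̂_A = 0.790(96.8) + 0.210(66.9) = 90.52100
T̂_B = 0.573(89.8) + 0.427(72.2) = 82.28480
T̂_A − T̂_B = 8.23620

8.236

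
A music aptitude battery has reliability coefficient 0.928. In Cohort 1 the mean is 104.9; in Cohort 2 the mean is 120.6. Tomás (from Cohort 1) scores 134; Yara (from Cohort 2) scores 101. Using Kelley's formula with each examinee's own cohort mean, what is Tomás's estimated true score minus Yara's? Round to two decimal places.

T̂_Tomás = 0.928(134) + 0.072(104.9) = 131.9048
T̂_Yara = 0.928(101) + 0.072(120.6) = 102.4112
Difference = 131.9048 − 102.4112 = 29.4936

29.49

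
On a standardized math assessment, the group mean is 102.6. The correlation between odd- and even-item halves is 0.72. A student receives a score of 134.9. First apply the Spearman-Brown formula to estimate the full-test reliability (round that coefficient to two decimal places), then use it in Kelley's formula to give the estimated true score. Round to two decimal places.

129.73

Spearman-Brown: ρ = 2r/(1 + r) = 2(0.72)/(1 + 0.72) = 1.440/1.72 = 0.8372 → 0.84
T̂ = ρX + (1 − ρ)μ
  = 0.84 × 134.9 + 0.16 × 102.6
  = 113.316 + 16.416
  = 129.732
  ≈ 129.73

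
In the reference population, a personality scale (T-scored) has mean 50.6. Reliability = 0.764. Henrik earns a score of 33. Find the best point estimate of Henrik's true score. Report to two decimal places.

37.15

T̂ = 0.764(33) + 0.236(50.6) = 25.212 + 11.9416 = 37.154 → 37.15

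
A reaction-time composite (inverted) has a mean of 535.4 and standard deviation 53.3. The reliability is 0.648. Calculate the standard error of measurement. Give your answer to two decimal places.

SEM = SD · √(1 − ρ) = 53.3 × √0.352 = 53.3 × 0.5933 = 31.623

31.62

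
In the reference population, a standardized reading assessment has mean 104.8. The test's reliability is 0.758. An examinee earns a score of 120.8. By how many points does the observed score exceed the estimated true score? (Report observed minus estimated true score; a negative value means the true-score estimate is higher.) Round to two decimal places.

Kelley's formula gives T̂ = 0.758·120.8 + 0.242·104.8 = 91.5664 + 25.3616 = 116.9280.
X − T̂ = 120.8 − 116.928 = 3.872 → 3.87

3.87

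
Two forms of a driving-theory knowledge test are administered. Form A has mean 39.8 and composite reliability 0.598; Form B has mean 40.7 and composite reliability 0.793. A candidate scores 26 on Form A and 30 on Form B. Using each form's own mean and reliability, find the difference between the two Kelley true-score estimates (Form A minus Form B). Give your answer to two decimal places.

T̂_A = 0.598(26) + 0.402(39.8) = 31.5476
T̂_B = 0.793(30) + 0.207(40.7) = 32.2149
T̂_A − T̂_B = -0.6673

-0.67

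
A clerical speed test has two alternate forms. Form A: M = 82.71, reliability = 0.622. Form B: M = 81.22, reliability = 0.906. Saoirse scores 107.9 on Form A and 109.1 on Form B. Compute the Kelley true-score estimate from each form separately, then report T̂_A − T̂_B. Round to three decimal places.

T̂_A = 0.622(107.9) + 0.378(82.71) = 98.37818
T̂_B = 0.906(109.1) + 0.094(81.22) = 106.47928
T̂_A − T̂_B = -8.10110

-8.101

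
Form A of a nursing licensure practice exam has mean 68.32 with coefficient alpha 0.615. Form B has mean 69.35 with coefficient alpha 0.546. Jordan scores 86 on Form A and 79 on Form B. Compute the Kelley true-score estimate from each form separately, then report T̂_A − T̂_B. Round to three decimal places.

4.574

T̂_A = 0.615(86) + 0.385(68.32) = 79.19320
T̂_B = 0.546(79) + 0.454(69.35) = 74.61890
T̂_A − T̂_B = 4.57430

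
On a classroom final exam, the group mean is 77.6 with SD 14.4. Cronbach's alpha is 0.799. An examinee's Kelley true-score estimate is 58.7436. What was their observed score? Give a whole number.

T̂ = ρX + (1 − ρ)μ  ⇒  X = (T̂ − (1 − ρ)μ) / ρ
X = (58.7436 − 0.201 × 77.6) / 0.799 = (58.7436 − 15.5976) / 0.799 = 43.1460 / 0.799 = 54.00

54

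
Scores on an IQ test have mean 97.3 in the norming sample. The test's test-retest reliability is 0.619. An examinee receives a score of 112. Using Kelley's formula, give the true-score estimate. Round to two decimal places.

T̂ = ρX + (1 − ρ)μ
  = 0.619 × 112 + 0.381 × 97.3
  = 69.328 + 37.0713
  = 106.399
  ≈ 106.40

106.40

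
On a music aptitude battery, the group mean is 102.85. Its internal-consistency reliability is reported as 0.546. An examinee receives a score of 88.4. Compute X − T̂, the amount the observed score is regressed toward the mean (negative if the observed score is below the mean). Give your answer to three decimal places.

T̂ = ρX + (1 − ρ)μ
  = 0.546 × 88.4 + 0.454 × 102.85
  = 48.2664 + 46.69390
  = 94.96030
  ≈ 94.9603
X − T̂ = 88.4 − 94.9603 = -6.5603 → -6.560

-6.560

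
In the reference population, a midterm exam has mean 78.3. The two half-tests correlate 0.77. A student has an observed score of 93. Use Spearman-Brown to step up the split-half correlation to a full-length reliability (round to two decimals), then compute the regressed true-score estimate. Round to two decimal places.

91.09

Spearman-Brown: ρ = 2r/(1 + r) = 2(0.77)/(1 + 0.77) = 1.540/1.77 = 0.8701 → 0.87
T̂ = ρX + (1 − ρ)μ
  = 0.87 × 93 + 0.13 × 78.3
  = 80.91 + 10.179
  = 91.089
  ≈ 91.09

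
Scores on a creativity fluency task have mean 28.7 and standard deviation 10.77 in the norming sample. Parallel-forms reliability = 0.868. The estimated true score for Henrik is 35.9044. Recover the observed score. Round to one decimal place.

37.0

T̂ = ρX + (1 − ρ)μ  ⇒  X = (T̂ − (1 − ρ)μ) / ρ
X = (35.9044 − 0.132 × 28.7) / 0.868 = (35.9044 − 3.7884) / 0.868 = 32.1160 / 0.868 = 37.000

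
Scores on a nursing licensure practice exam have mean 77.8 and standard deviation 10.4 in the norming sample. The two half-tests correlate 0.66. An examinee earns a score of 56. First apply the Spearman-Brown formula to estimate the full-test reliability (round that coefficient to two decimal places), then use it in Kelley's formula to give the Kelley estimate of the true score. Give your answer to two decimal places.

60.36

Spearman-Brown: ρ = 2r/(1 + r) = 2(0.66)/(1 + 0.66) = 1.320/1.66 = 0.7952 → 0.80
Regress the observed score toward the mean by the unreliability: T̂ = 0.80·56 + 0.20·77.8 = 44.80 + 15.560 = 60.360.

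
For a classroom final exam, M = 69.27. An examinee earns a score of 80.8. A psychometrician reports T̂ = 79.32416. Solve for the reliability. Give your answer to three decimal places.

T̂ = ρX + (1 − ρ)μ  ⇒  T̂ − μ = ρ(X − μ)
ρ = (T̂ − μ)/(X − μ) = (79.32416 − 69.27) / (80.8 − 69.27) = 10.05416 / 11.53 = 0.87200

0.872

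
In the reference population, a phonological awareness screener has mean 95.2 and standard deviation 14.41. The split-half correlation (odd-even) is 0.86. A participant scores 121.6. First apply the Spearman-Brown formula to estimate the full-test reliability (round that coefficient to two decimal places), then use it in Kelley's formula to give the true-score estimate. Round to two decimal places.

Spearman-Brown: ρ = 2r/(1 + r) = 2(0.86)/(1 + 0.86) = 1.720/1.86 = 0.9247 → 0.92
T̂ = ρX + (1 − ρ)μ
  = 0.92 × 121.6 + 0.08 × 95.2
  = 111.872 + 7.616
  = 119.488
  ≈ 119.49

119.49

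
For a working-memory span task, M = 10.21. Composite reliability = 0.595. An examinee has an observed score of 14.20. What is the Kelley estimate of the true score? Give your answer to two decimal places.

12.58

Kelley's formula gives T̂ = 0.595·14.20 + 0.405·10.21 = 8.44900 + 4.13505 = 12.584.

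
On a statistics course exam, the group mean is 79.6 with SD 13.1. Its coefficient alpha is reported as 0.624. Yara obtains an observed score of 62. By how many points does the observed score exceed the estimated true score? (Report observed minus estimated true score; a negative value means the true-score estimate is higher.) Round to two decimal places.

-6.62

T̂ = ρX + (1 − ρ)μ
  = 0.624 × 62 + 0.376 × 79.6
  = 38.688 + 29.9296
  = 68.6176
  ≈ 68.618
X − T̂ = 62 − 68.618 = -6.618 → -6.62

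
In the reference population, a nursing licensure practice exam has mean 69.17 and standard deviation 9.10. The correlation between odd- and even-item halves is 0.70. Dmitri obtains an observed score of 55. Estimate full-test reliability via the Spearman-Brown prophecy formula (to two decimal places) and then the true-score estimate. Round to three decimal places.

57.551

Spearman-Brown: ρ = 2r/(1 + r) = 2(0.70)/(1 + 0.70) = 1.400/1.70 = 0.8235 → 0.82
Regress the observed score toward the mean by the unreliability: T̂ = 0.82·55 + 0.18·69.17 = 45.10 + 12.4506 = 57.5506.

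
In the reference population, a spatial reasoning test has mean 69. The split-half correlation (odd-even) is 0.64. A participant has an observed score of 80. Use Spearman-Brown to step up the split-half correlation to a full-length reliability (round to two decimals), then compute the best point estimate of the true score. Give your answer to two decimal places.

Spearman-Brown: ρ = 2r/(1 + r) = 2(0.64)/(1 + 0.64) = 1.280/1.64 = 0.7805 → 0.78
T̂ = 0.78(80) + 0.22(69) = 62.40 + 15.18 = 77.580 → 77.58

77.58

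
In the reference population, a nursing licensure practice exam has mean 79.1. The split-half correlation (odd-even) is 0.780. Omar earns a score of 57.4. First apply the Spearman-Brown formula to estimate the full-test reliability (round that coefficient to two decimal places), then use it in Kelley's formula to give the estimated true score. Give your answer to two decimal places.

Spearman-Brown: ρ = 2r/(1 + r) = 2(0.780)/(1 + 0.780) = 1.5600/1.780 = 0.8764 → 0.88
Weight the observed score by reliability and the mean by (1 − reliability): T̂ = 0.88·57.4 + 0.12·79.1 = 50.512 + 9.492 = 60.004.

60.00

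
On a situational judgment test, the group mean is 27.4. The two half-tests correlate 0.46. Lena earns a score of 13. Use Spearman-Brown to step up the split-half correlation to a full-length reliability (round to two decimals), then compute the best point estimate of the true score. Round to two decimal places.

Spearman-Brown: ρ = 2r/(1 + r) = 2(0.46)/(1 + 0.46) = 0.920/1.46 = 0.6301 → 0.63
T̂ = ρX + (1 − ρ)μ
  = 0.63 × 13 + 0.37 × 27.4
  = 8.19 + 10.138
  = 18.328
  ≈ 18.33

18.33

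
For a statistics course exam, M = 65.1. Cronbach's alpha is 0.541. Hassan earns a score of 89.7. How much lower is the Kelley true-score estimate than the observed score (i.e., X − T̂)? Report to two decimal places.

T̂ = ρX + (1 − ρ)μ
  = 0.541 × 89.7 + 0.459 × 65.1
  = 48.5277 + 29.8809
  = 78.4086
  ≈ 78.409
X − T̂ = 89.7 − 78.409 = 11.291 → 11.29

11.29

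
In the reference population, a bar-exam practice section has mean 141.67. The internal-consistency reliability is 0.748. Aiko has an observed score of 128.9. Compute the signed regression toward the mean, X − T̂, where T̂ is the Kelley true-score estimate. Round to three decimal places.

-3.218

T̂ = ρX + (1 − ρ)μ
  = 0.748 × 128.9 + 0.252 × 141.67
  = 96.4172 + 35.70084
  = 132.11804
  ≈ 132.1180
X − T̂ = 128.9 − 132.1180 = -3.2180 → -3.218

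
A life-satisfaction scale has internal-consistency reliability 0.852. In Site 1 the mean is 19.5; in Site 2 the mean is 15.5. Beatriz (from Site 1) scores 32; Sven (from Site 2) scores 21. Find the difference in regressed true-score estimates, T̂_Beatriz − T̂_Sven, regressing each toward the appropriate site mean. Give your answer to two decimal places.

9.96

T̂_Beatriz = 0.852(32) + 0.148(19.5) = 30.1500
T̂_Sven = 0.852(21) + 0.148(15.5) = 20.1860
Difference = 30.1500 − 20.1860 = 9.9640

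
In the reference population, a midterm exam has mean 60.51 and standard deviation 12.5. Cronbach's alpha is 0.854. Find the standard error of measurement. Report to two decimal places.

SEM = SD · √(1 − ρ) = 12.5 × √0.146 = 12.5 × 0.3821 = 4.776

4.78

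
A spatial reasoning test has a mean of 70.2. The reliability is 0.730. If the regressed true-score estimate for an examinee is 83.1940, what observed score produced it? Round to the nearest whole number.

T̂ = ρX + (1 − ρ)μ  ⇒  X = (T̂ − (1 − ρ)μ) / ρ
X = (83.1940 − 0.270 × 70.2) / 0.730 = (83.1940 − 18.9540) / 0.730 = 64.2400 / 0.730 = 88.00

88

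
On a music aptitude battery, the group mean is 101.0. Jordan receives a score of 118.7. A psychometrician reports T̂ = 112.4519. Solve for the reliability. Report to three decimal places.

0.647

T̂ = ρX + (1 − ρ)μ  ⇒  T̂ − μ = ρ(X − μ)
ρ = (T̂ − μ)/(X − μ) = (112.4519 − 101.0) / (118.7 − 101.0) = 11.4519 / 17.7 = 0.64700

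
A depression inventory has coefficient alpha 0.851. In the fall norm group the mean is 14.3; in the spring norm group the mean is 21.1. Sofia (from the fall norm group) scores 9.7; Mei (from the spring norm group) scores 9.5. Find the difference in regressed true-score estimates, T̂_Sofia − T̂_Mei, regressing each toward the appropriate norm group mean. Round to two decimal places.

-0.84

T̂_Sofia = 0.851(9.7) + 0.149(14.3) = 10.3854
T̂_Mei = 0.851(9.5) + 0.149(21.1) = 11.2284
Difference = 10.3854 − 11.2284 = -0.8430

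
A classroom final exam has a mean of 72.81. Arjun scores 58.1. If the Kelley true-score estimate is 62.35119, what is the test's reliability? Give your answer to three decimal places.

T̂ = ρX + (1 − ρ)μ  ⇒  T̂ − μ = ρ(X − μ)
ρ = (T̂ − μ)/(X − μ) = (62.35119 − 72.81) / (58.1 − 72.81) = -10.45881 / -14.71 = 0.71100

0.711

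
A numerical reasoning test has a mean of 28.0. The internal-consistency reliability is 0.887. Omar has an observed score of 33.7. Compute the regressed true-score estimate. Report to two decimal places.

33.06

Kelley's formula gives T̂ = 0.887·33.7 + 0.113·28.0 = 29.8919 + 3.1640 = 33.056.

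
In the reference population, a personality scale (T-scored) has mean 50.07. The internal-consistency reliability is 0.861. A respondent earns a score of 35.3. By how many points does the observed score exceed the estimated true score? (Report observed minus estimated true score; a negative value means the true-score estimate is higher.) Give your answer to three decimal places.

-2.053

Regress the observed score toward the mean by the unreliability: T̂ = 0.861·35.3 + 0.139·50.07 = 30.3933 + 6.95973 = 37.35303.
X − T̂ = 35.3 − 37.3530 = -2.0530 → -2.053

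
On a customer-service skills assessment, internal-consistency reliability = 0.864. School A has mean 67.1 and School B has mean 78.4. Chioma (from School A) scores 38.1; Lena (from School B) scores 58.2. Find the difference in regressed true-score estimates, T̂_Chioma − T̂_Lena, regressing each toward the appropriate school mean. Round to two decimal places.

T̂_Chioma = 0.864(38.1) + 0.136(67.1) = 42.0440
T̂_Lena = 0.864(58.2) + 0.136(78.4) = 60.9472
Difference = 42.0440 − 60.9472 = -18.9032

-18.90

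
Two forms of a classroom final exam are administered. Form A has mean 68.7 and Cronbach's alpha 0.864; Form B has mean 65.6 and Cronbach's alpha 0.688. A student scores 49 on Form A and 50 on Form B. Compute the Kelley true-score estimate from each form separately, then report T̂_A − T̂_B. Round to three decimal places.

-3.188

T̂_A = 0.864(49) + 0.136(68.7) = 51.67920
T̂_B = 0.688(50) + 0.312(65.6) = 54.86720
T̂_A − T̂_B = -3.18800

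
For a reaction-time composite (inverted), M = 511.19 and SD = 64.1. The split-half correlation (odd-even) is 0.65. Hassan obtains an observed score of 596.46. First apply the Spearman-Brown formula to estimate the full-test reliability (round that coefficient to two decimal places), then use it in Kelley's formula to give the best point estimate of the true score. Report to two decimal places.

578.55

Spearman-Brown: ρ = 2r/(1 + r) = 2(0.65)/(1 + 0.65) = 1.300/1.65 = 0.7879 → 0.79
T̂ = 0.79(596.46) + 0.21(511.19) = 471.2034 + 107.3499 = 578.553 → 578.55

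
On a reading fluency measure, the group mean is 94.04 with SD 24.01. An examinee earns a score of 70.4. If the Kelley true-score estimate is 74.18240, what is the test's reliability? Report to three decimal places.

0.840

T̂ = ρX + (1 − ρ)μ  ⇒  T̂ − μ = ρ(X − μ)
ρ = (T̂ − μ)/(X − μ) = (74.18240 − 94.04) / (70.4 − 94.04) = -19.85760 / -23.64 = 0.84000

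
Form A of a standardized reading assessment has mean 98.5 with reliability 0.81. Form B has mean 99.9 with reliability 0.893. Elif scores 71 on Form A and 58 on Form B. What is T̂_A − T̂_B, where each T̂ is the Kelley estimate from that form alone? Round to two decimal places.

13.74

T̂_A = 0.81(71) + 0.19(98.5) = 76.2250
T̂_B = 0.893(58) + 0.107(99.9) = 62.4833
T̂_A − T̂_B = 13.7417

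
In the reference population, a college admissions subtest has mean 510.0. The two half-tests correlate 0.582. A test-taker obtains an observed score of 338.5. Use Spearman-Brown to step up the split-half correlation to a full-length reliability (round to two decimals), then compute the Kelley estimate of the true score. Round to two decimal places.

Spearman-Brown: ρ = 2r/(1 + r) = 2(0.582)/(1 + 0.582) = 1.1640/1.582 = 0.7358 → 0.74
T̂ = ρX + (1 − ρ)μ
  = 0.74 × 338.5 + 0.26 × 510.0
  = 250.490 + 132.600
  = 383.090
  ≈ 383.09

383.09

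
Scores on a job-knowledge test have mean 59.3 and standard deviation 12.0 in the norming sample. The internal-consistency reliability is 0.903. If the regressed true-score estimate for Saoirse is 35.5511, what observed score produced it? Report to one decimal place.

T̂ = ρX + (1 − ρ)μ  ⇒  X = (T̂ − (1 − ρ)μ) / ρ
X = (35.5511 − 0.097 × 59.3) / 0.903 = (35.5511 − 5.7521) / 0.903 = 29.7990 / 0.903 = 33.000

33.0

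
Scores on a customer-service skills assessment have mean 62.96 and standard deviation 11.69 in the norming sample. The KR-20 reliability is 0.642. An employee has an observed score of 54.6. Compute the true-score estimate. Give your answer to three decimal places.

57.593

T̂ = ρX + (1 − ρ)μ
  = 0.642 × 54.6 + 0.358 × 62.96
  = 35.0532 + 22.53968
  = 57.5929
  ≈ 57.593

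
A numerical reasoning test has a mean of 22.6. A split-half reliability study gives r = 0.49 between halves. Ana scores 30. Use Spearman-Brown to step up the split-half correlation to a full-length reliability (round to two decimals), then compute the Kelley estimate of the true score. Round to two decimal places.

27.48

Spearman-Brown: ρ = 2r/(1 + r) = 2(0.49)/(1 + 0.49) = 0.980/1.49 = 0.6577 → 0.66
Kelley's formula gives T̂ = 0.66·30 + 0.34·22.6 = 19.80 + 7.684 = 27.484.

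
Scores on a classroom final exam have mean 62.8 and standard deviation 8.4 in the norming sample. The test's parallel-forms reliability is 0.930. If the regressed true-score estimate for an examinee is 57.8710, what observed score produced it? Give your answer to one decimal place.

T̂ = ρX + (1 − ρ)μ  ⇒  X = (T̂ − (1 − ρ)μ) / ρ
X = (57.8710 − 0.070 × 62.8) / 0.930 = (57.8710 − 4.3960) / 0.930 = 53.4750 / 0.930 = 57.500

57.5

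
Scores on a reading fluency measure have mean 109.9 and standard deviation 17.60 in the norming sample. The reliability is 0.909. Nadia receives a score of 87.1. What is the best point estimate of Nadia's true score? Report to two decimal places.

89.17

T̂ = ρX + (1 − ρ)μ
  = 0.909 × 87.1 + 0.091 × 109.9
  = 79.1739 + 10.0009
  = 89.175
  ≈ 89.17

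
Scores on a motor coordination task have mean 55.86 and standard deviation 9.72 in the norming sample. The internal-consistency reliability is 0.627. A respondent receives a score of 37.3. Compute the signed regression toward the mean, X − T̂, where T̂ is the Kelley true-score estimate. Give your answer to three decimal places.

-6.923

T̂ = ρX + (1 − ρ)μ
  = 0.627 × 37.3 + 0.373 × 55.86
  = 23.3871 + 20.83578
  = 44.22288
  ≈ 44.2229
X − T̂ = 37.3 − 44.2229 = -6.9229 → -6.923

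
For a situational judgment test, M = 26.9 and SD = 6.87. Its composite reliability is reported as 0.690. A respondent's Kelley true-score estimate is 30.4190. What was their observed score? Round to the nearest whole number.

T̂ = ρX + (1 − ρ)μ  ⇒  X = (T̂ − (1 − ρ)μ) / ρ
X = (30.4190 − 0.310 × 26.9) / 0.690 = (30.4190 − 8.3390) / 0.690 = 22.0800 / 0.690 = 32.00

32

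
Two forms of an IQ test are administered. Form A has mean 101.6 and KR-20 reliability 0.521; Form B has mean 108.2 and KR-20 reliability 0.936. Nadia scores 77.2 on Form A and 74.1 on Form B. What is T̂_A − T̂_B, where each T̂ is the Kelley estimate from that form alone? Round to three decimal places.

12.605

T̂_A = 0.521(77.2) + 0.479(101.6) = 88.88760
T̂_B = 0.936(74.1) + 0.064(108.2) = 76.28240
T̂_A − T̂_B = 12.60520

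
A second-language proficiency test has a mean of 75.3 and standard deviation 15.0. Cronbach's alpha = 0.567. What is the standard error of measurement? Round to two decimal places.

SEM = SD · √(1 − ρ) = 15.0 × √0.433 = 15.0 × 0.6580 = 9.870

9.87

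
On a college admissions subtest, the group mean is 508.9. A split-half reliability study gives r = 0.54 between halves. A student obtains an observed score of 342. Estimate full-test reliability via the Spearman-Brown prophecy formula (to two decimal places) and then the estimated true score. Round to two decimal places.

392.07

Spearman-Brown: ρ = 2r/(1 + r) = 2(0.54)/(1 + 0.54) = 1.080/1.54 = 0.7013 → 0.70
Kelley's formula gives T̂ = 0.70·342 + 0.30·508.9 = 239.40 + 152.670 = 392.070.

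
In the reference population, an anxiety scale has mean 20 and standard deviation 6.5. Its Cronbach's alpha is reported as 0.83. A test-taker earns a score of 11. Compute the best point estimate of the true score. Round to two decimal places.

T̂ = ρX + (1 − ρ)μ
  = 0.83 × 11 + 0.17 × 20
  = 9.13 + 3.40
  = 12.530
  ≈ 12.53

12.53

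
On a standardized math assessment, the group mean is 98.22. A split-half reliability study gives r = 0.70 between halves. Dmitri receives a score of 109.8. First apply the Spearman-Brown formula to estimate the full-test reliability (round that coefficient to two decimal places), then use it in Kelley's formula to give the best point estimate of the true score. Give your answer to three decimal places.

Spearman-Brown: ρ = 2r/(1 + r) = 2(0.70)/(1 + 0.70) = 1.400/1.70 = 0.8235 → 0.82
Kelley's formula gives T̂ = 0.82·109.8 + 0.18·98.22 = 90.036 + 17.6796 = 107.7156.

107.716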